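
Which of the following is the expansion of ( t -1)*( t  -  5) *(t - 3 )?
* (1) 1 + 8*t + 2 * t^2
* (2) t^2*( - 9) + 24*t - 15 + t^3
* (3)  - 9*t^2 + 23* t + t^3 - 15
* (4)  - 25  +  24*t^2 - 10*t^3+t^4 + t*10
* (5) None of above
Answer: 3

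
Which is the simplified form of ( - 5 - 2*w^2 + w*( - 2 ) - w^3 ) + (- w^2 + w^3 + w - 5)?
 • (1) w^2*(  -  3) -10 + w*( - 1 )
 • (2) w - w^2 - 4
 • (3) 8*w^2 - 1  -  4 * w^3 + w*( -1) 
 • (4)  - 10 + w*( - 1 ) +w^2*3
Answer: 1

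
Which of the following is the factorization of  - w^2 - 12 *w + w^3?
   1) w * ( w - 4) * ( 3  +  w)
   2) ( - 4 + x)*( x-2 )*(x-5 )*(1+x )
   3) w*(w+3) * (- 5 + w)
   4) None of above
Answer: 1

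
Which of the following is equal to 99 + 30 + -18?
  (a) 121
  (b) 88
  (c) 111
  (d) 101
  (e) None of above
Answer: c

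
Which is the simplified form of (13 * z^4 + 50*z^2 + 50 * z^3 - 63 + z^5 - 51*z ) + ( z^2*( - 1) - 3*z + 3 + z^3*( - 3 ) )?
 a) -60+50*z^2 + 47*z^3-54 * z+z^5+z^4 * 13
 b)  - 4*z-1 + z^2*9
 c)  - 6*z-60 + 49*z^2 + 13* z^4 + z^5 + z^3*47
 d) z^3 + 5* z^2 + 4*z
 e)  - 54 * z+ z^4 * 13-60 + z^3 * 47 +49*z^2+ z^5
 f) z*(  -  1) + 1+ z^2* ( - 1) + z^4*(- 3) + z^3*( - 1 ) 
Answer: e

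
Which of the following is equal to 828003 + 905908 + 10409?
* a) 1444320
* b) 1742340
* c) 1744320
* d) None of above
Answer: c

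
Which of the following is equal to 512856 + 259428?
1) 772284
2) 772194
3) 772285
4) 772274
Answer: 1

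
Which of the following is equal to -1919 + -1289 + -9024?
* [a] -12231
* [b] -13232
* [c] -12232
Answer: c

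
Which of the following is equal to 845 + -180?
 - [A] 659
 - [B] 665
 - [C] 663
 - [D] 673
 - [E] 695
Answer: B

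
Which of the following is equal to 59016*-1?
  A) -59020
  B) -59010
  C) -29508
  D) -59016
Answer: D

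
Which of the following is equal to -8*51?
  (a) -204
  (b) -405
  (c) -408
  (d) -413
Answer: c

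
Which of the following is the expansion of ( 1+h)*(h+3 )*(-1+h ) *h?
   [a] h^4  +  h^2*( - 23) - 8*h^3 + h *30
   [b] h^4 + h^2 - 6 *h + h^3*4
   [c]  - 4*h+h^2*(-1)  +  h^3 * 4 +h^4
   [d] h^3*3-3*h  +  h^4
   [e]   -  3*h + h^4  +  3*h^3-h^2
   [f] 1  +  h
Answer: e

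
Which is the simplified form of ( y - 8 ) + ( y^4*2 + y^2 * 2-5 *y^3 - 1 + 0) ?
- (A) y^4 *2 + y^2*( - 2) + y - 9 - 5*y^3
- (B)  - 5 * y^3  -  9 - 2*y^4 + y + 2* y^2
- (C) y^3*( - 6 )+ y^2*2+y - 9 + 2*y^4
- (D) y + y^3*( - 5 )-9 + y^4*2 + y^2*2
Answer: D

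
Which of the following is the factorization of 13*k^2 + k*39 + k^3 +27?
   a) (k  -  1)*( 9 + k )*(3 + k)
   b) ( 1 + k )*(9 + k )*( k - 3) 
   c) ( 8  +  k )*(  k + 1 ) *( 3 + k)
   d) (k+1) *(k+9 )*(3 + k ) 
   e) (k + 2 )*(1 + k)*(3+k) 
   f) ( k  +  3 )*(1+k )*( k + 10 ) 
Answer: d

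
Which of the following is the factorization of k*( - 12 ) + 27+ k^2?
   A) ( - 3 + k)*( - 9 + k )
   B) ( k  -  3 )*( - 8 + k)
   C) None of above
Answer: A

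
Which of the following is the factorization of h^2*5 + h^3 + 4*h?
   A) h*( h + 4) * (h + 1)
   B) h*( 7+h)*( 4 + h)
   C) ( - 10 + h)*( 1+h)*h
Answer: A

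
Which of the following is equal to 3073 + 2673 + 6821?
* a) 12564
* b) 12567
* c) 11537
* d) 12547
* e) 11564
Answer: b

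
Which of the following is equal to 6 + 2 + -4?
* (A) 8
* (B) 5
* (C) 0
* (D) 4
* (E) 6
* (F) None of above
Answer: D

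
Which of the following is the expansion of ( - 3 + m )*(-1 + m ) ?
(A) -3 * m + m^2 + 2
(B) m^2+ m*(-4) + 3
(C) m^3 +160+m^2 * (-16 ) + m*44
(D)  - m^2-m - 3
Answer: B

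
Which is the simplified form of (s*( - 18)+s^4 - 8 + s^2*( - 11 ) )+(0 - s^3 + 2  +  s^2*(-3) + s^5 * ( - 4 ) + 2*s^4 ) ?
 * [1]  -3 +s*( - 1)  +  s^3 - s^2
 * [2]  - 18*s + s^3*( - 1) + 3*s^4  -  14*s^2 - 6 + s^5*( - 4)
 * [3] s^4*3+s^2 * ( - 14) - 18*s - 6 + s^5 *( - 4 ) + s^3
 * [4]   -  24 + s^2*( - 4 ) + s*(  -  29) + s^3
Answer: 2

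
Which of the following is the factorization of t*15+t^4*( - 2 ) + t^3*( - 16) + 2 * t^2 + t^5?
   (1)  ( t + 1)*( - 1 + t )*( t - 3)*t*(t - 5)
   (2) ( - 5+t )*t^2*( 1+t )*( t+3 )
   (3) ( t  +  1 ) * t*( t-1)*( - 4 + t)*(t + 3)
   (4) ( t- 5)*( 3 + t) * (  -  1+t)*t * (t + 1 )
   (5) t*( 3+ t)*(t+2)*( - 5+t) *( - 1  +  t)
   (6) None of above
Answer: 4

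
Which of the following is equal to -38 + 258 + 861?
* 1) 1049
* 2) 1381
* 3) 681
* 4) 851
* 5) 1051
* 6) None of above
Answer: 6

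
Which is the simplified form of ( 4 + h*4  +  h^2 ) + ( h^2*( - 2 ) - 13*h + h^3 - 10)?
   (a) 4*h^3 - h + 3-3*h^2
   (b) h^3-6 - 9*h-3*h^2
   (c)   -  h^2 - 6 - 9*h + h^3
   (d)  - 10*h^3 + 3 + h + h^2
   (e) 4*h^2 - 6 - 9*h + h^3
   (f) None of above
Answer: c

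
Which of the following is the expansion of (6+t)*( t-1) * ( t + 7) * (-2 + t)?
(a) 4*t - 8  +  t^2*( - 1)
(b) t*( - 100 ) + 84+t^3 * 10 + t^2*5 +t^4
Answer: b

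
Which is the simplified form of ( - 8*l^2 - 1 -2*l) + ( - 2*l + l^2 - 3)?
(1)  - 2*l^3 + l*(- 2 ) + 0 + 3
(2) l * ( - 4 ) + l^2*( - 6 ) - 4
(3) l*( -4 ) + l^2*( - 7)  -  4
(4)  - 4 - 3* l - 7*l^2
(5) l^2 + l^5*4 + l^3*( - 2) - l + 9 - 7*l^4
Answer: 3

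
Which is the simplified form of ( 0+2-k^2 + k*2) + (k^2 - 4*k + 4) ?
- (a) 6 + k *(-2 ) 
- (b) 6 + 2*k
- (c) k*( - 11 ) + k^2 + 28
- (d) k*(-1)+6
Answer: a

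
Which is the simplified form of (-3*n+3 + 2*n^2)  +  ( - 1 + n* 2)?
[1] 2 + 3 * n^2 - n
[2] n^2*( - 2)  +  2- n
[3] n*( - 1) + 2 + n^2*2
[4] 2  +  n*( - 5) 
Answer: 3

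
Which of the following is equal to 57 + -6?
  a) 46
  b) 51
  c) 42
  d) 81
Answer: b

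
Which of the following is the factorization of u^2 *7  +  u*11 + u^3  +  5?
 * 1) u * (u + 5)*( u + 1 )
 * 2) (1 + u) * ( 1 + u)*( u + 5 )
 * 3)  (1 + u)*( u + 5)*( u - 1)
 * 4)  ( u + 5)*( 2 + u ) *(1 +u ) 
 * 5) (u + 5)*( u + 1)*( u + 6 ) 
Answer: 2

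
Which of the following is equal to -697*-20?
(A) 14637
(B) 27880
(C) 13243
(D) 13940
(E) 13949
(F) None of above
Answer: D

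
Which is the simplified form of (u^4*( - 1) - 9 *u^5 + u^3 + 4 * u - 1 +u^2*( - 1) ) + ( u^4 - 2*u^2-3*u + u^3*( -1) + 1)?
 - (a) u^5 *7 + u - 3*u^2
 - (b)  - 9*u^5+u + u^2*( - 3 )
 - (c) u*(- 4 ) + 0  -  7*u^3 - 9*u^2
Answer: b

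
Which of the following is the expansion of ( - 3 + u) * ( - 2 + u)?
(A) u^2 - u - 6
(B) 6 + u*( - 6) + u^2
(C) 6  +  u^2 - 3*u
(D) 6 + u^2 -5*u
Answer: D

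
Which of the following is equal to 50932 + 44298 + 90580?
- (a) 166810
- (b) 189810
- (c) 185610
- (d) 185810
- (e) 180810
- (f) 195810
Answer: d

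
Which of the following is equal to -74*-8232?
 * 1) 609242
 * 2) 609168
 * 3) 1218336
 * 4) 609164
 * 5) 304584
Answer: 2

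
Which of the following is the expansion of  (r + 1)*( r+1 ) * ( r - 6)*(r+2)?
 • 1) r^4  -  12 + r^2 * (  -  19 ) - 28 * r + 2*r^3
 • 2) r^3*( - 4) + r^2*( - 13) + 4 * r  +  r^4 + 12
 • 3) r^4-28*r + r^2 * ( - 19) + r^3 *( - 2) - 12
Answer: 3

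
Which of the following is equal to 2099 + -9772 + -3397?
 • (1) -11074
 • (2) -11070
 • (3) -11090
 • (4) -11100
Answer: 2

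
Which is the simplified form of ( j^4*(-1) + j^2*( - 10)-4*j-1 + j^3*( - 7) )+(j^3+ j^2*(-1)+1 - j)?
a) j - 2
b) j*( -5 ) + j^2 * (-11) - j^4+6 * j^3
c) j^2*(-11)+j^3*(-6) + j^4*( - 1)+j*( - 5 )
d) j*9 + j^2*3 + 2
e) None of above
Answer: c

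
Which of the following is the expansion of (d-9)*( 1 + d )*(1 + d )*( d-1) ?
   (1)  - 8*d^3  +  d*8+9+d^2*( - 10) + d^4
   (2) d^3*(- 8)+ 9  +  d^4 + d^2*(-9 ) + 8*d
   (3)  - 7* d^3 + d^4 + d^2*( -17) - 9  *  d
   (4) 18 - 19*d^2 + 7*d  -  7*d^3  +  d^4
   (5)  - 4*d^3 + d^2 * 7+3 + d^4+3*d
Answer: 1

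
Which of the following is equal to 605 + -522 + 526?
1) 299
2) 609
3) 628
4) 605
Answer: 2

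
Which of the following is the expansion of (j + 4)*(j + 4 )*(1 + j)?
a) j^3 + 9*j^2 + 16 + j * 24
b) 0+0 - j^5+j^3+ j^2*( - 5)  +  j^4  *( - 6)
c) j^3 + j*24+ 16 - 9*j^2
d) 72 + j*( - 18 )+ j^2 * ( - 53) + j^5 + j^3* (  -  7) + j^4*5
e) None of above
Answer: a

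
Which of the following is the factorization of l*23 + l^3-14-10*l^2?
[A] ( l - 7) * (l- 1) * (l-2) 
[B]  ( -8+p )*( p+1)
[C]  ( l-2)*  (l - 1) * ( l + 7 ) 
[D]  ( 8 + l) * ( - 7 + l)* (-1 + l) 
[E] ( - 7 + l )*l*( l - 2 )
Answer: A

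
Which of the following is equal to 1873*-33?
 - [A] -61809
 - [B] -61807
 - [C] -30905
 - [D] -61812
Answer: A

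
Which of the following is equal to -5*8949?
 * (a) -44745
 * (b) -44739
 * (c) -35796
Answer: a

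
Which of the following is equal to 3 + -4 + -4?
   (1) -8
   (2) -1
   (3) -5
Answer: 3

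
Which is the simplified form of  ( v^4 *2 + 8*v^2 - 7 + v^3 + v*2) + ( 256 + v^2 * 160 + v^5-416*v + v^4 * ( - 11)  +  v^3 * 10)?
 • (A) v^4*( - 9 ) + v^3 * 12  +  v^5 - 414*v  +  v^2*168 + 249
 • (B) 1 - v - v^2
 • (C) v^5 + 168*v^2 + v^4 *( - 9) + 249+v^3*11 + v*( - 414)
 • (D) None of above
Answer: C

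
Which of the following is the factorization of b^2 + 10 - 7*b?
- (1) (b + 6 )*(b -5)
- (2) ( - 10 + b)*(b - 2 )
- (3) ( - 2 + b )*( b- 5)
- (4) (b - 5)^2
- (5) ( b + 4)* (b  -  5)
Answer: 3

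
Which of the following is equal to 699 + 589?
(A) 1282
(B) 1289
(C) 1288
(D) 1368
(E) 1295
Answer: C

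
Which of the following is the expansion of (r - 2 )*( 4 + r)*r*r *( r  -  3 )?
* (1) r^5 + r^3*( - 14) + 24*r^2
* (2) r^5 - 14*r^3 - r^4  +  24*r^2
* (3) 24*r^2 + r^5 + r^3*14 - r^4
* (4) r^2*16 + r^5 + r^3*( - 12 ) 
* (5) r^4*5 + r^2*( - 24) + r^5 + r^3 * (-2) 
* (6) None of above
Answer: 2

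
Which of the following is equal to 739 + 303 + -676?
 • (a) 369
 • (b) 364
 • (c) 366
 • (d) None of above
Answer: c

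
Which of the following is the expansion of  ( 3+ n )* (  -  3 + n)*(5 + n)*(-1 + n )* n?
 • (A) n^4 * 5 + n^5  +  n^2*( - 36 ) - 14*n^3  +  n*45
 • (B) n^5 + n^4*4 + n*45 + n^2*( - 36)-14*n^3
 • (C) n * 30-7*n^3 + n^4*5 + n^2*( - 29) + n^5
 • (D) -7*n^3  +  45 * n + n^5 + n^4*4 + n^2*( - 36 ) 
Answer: B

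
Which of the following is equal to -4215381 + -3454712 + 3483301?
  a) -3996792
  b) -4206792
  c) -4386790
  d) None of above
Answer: d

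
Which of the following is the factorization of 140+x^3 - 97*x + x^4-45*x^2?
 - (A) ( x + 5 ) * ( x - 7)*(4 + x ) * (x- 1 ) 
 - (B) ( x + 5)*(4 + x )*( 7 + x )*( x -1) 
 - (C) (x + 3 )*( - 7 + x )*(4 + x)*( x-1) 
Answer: A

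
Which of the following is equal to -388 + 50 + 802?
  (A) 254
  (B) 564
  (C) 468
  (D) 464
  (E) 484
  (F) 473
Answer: D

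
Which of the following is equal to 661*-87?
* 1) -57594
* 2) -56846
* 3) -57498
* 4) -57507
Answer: 4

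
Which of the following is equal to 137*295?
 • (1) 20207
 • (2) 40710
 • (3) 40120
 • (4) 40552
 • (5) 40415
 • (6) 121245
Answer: 5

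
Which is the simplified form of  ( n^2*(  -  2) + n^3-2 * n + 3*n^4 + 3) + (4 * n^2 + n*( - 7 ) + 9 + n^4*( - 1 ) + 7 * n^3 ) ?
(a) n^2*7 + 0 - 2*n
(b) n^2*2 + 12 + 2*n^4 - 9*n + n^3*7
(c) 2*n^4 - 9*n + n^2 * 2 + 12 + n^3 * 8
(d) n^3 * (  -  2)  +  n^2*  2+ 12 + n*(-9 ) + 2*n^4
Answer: c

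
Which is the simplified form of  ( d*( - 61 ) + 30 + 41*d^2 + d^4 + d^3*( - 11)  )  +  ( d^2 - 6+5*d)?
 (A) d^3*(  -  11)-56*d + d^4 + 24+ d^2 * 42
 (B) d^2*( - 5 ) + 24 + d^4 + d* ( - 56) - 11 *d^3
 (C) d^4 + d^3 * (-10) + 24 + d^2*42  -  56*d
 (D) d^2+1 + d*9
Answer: A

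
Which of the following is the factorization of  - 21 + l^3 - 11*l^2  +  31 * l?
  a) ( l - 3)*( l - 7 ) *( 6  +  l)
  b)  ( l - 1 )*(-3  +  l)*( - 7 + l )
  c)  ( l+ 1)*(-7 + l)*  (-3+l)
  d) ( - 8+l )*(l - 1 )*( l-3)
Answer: b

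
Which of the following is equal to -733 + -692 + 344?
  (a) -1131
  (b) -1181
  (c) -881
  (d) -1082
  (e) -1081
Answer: e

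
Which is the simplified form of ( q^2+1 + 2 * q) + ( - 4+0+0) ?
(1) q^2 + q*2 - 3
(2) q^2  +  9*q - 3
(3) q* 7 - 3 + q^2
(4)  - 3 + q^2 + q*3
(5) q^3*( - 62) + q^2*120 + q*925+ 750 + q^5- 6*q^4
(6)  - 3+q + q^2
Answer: 1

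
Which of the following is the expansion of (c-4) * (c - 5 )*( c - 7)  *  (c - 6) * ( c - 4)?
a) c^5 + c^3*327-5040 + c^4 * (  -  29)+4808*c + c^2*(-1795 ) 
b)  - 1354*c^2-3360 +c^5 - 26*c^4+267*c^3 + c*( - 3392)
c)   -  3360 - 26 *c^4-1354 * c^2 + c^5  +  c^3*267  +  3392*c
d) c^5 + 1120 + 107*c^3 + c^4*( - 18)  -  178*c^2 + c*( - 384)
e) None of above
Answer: c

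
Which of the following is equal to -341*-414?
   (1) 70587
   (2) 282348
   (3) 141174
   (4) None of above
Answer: 3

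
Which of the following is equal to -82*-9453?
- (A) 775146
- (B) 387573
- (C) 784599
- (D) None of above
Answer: A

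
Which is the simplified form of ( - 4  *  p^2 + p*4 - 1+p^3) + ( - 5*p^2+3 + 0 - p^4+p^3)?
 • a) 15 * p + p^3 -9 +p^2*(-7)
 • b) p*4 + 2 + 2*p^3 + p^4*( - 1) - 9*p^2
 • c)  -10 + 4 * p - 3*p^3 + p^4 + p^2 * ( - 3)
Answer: b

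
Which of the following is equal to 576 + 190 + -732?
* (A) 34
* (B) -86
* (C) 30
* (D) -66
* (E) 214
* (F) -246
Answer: A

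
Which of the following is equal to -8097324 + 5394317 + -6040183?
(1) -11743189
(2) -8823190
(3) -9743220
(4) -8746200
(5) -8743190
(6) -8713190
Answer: 5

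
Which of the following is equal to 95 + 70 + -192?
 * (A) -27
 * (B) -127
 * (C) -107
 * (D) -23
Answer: A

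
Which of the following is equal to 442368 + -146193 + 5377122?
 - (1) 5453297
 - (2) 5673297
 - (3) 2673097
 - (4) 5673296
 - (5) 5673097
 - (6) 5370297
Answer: 2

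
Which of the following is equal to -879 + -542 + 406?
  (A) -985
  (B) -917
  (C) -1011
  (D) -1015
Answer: D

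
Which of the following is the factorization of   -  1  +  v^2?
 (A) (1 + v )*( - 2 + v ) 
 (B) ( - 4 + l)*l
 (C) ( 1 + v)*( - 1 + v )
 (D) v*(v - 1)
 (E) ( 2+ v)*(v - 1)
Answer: C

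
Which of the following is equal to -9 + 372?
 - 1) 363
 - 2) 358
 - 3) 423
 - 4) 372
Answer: 1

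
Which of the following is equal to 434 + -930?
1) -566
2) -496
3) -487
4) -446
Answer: 2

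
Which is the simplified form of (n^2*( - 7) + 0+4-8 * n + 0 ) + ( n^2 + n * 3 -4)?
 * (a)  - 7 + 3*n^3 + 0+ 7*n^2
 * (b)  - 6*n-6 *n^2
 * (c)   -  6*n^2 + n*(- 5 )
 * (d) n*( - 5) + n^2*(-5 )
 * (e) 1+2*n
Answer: c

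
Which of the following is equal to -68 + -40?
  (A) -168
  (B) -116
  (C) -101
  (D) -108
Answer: D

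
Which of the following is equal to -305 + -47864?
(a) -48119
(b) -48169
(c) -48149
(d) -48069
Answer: b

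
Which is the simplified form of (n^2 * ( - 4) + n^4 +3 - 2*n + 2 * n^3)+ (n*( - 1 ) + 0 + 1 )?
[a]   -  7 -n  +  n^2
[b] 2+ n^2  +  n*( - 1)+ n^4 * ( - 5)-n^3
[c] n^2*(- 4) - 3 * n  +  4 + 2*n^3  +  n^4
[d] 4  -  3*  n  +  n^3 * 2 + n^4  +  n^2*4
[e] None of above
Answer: c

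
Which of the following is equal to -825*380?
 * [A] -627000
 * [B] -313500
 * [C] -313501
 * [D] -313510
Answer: B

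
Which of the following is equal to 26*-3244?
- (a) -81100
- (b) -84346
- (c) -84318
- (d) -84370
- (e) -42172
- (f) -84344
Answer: f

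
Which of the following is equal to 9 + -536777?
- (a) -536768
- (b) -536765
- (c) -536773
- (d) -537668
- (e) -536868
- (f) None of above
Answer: a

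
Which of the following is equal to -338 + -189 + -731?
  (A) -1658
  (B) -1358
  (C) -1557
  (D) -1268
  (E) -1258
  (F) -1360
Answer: E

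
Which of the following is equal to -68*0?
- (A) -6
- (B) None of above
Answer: B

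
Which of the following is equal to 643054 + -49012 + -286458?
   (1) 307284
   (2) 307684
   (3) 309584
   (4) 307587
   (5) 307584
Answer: 5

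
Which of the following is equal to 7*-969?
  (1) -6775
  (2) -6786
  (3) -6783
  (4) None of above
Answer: 3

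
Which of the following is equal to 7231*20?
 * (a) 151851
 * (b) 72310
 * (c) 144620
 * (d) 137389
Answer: c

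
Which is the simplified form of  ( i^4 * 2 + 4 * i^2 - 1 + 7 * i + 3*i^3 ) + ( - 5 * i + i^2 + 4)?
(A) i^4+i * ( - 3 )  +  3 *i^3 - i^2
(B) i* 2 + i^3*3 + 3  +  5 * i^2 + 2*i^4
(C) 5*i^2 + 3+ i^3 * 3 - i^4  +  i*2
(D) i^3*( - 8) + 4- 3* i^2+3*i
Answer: B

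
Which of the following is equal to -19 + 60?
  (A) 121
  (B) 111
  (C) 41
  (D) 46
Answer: C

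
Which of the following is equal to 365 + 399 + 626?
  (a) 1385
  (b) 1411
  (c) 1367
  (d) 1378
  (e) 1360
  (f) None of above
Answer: f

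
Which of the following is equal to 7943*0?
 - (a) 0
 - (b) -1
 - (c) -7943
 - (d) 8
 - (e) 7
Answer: a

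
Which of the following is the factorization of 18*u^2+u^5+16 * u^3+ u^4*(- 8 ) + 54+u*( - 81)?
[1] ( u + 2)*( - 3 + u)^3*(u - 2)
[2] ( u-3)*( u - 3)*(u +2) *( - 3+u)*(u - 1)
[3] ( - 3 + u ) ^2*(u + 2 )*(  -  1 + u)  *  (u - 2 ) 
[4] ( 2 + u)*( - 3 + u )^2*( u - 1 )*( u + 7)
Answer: 2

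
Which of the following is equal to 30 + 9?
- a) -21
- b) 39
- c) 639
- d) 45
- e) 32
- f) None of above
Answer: b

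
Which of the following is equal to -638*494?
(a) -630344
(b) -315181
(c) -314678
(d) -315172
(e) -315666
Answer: d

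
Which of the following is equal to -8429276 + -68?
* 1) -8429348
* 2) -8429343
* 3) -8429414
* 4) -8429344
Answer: 4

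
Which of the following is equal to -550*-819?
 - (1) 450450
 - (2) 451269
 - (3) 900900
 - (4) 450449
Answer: 1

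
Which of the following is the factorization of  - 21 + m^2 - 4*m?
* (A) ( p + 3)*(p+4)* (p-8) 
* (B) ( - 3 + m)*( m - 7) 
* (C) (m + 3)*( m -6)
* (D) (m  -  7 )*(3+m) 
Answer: D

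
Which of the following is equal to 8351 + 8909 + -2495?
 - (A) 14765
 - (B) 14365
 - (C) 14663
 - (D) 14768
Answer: A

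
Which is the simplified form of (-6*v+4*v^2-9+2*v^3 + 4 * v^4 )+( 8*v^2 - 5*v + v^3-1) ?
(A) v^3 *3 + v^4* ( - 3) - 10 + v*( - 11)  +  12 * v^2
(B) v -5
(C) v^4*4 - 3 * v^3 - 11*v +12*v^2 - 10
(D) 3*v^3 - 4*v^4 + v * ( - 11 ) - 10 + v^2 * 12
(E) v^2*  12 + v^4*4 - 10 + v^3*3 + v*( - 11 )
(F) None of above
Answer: E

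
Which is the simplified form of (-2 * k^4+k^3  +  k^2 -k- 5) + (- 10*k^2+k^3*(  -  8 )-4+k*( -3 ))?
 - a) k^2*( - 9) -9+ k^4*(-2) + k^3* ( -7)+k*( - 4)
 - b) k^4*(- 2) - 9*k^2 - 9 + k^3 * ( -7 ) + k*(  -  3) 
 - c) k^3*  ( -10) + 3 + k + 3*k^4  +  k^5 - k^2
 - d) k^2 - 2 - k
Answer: a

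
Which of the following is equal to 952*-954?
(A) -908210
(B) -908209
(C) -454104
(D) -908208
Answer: D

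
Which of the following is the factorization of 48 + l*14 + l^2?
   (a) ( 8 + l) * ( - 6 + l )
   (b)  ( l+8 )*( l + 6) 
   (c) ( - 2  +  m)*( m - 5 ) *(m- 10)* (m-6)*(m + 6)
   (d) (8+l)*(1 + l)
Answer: b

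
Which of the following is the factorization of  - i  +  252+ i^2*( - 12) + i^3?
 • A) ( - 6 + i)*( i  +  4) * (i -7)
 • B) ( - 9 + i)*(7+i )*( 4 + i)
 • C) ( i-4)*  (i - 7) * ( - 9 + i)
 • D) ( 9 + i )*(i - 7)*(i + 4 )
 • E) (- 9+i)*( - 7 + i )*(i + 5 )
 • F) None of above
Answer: F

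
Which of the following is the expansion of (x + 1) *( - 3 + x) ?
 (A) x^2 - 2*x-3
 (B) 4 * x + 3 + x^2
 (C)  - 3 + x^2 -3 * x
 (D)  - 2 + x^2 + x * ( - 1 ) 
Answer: A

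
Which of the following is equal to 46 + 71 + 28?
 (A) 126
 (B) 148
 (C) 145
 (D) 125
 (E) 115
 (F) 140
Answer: C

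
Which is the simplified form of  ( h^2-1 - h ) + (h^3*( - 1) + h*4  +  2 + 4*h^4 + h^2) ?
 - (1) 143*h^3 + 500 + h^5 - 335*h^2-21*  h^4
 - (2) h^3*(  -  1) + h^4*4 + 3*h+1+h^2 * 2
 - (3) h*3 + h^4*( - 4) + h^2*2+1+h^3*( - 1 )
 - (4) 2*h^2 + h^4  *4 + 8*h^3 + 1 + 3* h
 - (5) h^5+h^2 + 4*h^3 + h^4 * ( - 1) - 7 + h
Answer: 2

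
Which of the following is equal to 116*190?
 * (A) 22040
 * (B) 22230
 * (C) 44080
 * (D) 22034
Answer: A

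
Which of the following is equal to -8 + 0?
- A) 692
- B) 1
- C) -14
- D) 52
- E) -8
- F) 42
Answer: E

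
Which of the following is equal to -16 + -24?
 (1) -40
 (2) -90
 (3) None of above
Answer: 1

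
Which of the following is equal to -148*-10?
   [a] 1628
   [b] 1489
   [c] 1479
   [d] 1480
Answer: d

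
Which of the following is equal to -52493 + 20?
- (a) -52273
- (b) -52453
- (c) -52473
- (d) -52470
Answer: c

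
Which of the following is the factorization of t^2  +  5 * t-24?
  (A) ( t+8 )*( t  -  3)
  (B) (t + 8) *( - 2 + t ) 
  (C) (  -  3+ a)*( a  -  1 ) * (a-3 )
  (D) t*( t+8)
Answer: A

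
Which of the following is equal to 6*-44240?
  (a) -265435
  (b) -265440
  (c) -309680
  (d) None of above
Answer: b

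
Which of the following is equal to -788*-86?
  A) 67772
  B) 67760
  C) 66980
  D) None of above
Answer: D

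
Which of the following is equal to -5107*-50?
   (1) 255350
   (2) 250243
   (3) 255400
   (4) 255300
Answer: 1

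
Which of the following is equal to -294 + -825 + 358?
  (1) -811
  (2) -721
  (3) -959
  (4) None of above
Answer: 4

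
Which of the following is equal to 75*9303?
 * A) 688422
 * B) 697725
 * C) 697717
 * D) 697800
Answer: B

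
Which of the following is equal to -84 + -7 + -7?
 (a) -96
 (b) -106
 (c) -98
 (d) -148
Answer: c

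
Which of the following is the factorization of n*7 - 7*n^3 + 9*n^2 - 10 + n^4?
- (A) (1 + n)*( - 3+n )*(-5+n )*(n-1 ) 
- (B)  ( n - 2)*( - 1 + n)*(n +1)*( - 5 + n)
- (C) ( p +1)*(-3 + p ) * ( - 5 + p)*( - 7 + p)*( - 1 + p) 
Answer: B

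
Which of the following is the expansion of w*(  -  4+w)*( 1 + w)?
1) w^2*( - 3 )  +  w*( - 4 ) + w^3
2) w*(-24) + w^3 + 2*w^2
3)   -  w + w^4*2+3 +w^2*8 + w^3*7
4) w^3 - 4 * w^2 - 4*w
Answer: 1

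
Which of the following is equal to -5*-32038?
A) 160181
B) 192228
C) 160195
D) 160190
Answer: D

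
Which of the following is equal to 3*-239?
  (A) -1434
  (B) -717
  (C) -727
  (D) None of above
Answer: B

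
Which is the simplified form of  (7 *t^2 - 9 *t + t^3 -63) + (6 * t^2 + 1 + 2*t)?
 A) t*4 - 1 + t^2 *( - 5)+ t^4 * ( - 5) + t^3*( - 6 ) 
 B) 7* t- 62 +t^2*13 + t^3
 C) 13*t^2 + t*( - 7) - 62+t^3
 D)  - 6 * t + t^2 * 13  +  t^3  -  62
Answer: C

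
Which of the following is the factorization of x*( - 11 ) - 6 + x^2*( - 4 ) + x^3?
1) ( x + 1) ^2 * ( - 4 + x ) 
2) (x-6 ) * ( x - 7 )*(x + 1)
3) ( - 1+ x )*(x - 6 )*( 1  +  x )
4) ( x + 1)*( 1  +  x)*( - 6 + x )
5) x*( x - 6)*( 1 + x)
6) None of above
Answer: 4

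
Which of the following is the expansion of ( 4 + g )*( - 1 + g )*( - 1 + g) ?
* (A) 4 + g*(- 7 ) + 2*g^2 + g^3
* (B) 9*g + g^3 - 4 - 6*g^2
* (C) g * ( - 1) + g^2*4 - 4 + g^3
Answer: A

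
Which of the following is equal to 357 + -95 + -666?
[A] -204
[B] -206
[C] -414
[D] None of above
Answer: D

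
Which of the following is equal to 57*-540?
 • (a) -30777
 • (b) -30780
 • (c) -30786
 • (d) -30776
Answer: b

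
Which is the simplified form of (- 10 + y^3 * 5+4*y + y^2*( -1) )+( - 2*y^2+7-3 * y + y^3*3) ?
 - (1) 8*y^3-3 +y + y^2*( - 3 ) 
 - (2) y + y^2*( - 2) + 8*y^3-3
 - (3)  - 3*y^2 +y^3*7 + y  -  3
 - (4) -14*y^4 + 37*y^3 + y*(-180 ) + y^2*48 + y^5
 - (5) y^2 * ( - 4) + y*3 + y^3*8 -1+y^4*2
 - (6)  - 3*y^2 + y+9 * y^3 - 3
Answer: 1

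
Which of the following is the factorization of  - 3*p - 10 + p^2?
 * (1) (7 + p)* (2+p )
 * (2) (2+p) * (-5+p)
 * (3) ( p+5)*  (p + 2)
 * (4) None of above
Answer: 2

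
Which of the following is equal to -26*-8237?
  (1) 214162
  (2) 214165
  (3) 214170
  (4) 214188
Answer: 1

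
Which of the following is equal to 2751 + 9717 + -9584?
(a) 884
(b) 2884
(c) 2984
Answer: b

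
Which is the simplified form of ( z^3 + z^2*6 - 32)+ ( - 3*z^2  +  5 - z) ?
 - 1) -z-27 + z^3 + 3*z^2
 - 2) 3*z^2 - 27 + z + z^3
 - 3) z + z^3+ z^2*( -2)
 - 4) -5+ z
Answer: 1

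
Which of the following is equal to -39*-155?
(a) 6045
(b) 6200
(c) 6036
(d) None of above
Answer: a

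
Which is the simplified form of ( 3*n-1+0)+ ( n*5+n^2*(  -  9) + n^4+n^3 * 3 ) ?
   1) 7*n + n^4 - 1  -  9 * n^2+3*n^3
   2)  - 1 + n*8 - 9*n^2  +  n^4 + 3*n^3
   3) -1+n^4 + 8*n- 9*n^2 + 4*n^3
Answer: 2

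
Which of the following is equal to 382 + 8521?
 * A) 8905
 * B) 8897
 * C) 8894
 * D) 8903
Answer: D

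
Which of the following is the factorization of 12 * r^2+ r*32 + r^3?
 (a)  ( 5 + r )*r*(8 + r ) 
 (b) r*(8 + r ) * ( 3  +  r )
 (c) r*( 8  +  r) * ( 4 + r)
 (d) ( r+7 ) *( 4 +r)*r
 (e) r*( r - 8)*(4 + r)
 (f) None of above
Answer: c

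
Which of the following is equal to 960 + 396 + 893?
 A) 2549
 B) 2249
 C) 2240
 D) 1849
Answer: B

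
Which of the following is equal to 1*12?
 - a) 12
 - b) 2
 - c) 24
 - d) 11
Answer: a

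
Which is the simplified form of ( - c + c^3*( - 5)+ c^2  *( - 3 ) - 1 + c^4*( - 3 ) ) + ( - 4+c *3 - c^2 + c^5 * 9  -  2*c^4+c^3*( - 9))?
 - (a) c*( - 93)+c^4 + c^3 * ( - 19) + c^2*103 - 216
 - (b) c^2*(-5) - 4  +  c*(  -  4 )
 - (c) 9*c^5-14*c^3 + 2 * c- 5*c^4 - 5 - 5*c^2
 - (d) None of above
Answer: d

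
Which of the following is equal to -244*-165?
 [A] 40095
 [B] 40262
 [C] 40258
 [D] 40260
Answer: D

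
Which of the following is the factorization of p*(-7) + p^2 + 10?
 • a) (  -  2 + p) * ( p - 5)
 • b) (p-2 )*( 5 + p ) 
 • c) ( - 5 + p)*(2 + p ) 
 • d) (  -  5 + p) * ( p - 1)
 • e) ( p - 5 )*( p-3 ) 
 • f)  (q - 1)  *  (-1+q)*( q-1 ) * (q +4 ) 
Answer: a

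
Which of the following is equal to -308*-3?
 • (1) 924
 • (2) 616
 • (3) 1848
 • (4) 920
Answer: 1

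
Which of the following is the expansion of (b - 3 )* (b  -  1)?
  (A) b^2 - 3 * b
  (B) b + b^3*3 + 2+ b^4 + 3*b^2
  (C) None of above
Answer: C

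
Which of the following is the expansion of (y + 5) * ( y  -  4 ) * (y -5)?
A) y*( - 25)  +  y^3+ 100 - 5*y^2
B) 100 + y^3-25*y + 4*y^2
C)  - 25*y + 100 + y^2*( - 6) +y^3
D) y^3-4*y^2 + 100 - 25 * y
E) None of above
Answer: D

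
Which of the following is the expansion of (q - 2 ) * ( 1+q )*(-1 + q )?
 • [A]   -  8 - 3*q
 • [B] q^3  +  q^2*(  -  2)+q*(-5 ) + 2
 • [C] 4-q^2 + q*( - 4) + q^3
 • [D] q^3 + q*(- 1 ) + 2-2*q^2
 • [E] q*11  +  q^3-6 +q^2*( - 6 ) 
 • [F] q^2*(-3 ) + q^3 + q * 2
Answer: D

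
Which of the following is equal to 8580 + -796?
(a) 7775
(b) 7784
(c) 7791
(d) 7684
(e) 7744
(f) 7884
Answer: b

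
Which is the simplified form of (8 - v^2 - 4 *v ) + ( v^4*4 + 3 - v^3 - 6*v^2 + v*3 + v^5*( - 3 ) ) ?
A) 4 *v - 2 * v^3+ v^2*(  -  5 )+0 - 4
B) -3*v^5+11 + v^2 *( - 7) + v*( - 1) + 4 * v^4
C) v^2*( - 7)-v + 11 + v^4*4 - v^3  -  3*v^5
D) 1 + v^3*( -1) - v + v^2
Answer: C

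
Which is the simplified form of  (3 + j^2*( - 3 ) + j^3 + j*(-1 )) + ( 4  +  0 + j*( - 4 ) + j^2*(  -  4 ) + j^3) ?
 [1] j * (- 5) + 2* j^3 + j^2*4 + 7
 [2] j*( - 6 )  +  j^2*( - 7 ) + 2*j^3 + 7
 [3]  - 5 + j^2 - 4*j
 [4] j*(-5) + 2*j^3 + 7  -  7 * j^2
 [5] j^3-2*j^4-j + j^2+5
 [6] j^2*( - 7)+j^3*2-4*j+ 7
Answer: 4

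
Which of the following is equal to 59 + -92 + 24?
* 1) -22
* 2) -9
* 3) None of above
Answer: 2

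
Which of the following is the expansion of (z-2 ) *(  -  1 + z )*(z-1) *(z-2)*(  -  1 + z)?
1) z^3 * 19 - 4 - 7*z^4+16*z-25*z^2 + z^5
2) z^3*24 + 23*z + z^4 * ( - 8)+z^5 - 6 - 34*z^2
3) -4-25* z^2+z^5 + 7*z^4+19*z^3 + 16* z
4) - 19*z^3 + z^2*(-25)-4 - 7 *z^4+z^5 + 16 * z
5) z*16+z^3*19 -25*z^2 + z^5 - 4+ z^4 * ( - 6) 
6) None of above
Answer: 1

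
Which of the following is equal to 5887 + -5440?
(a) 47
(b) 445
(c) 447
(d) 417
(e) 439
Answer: c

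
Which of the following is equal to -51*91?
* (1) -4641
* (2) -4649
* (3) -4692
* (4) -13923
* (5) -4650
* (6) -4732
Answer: 1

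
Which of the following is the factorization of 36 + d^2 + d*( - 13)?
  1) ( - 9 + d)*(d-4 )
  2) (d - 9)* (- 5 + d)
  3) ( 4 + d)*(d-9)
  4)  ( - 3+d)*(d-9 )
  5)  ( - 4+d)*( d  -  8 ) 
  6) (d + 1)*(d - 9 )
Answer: 1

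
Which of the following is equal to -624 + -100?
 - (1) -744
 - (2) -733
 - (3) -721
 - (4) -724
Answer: 4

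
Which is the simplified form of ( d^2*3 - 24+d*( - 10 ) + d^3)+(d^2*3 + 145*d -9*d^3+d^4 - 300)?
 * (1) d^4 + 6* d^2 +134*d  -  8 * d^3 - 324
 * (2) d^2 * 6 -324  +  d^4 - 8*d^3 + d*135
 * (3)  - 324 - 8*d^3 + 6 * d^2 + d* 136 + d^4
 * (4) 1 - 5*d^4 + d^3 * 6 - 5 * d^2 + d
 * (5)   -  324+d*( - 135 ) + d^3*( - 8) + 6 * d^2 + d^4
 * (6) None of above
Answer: 2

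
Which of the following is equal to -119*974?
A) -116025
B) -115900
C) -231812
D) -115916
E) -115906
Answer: E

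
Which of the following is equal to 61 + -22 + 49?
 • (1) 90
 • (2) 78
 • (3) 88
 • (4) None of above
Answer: 3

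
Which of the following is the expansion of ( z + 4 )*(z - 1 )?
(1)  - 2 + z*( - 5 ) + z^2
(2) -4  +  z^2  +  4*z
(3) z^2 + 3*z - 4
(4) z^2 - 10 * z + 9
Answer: 3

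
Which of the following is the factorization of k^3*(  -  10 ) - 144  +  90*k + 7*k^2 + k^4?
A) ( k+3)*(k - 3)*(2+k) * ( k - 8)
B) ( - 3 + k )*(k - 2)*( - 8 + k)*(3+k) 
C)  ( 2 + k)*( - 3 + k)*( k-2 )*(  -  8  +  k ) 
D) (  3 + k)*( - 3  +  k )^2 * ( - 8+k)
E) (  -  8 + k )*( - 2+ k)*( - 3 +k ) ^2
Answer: B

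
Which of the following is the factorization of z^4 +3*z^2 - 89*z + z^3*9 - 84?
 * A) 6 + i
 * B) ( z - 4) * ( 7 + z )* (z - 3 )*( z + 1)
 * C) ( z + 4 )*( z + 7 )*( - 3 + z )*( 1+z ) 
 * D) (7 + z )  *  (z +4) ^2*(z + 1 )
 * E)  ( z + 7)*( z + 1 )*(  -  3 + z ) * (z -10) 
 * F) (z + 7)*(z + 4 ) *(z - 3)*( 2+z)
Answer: C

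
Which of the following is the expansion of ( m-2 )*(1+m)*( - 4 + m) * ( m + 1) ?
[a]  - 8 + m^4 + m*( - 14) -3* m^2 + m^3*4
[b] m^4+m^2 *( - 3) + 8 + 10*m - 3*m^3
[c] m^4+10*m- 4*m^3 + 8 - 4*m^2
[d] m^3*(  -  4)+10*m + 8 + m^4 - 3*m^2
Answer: d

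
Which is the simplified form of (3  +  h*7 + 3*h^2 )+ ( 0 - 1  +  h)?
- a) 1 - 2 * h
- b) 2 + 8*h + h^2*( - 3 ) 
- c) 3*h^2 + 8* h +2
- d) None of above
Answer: c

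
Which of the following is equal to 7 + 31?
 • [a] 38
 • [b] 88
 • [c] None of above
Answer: a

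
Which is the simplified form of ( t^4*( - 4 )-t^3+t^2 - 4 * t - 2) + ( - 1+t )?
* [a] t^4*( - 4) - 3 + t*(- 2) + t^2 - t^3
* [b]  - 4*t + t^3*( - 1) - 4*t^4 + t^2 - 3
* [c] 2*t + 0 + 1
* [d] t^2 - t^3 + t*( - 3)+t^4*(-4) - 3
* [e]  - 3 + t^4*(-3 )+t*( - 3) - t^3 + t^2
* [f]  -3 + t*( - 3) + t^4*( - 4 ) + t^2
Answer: d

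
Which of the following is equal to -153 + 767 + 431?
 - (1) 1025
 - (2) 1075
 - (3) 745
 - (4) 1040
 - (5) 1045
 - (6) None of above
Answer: 5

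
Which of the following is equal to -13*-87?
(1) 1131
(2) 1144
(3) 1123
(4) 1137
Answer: 1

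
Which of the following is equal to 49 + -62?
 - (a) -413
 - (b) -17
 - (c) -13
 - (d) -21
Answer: c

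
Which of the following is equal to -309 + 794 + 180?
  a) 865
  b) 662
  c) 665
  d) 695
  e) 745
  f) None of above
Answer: c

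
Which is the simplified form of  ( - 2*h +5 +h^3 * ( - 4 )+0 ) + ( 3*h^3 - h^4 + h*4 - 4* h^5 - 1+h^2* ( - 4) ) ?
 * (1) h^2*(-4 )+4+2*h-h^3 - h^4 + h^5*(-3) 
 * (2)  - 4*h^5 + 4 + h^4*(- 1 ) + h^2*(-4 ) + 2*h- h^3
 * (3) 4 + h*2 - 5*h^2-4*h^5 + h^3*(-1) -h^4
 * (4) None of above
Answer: 2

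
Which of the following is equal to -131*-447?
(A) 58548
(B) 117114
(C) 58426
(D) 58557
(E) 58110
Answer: D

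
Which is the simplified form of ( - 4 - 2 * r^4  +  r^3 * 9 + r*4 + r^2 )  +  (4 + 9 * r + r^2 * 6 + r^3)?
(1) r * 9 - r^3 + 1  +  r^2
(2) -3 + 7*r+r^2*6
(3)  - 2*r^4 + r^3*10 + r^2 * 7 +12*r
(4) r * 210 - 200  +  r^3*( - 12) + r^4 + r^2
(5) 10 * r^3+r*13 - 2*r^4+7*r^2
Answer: 5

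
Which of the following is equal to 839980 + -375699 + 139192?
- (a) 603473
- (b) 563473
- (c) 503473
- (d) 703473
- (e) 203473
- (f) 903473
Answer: a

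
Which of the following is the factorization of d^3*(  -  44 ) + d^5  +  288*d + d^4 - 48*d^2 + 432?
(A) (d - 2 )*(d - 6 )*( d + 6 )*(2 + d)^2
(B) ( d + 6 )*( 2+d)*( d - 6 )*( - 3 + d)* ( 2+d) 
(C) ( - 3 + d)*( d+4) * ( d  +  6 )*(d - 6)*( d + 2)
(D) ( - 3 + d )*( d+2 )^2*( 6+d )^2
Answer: B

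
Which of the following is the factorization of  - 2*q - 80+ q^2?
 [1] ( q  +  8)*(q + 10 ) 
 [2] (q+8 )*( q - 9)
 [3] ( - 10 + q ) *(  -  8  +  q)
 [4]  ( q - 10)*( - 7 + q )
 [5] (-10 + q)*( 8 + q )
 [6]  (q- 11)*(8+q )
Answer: 5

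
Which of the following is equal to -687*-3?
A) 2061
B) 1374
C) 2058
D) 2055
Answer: A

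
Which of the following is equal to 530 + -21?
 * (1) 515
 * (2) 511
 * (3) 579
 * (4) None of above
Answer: 4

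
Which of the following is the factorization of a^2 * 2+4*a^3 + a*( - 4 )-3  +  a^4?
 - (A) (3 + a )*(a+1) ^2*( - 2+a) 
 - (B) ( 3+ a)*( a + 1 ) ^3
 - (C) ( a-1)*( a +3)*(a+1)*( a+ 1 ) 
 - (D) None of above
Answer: C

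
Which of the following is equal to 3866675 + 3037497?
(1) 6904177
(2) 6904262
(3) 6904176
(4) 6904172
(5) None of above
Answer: 4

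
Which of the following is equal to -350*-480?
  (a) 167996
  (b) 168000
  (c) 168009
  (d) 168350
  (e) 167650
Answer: b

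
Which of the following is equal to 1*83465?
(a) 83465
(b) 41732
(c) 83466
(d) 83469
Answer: a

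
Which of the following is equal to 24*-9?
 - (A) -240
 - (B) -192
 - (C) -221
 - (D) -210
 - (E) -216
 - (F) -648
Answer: E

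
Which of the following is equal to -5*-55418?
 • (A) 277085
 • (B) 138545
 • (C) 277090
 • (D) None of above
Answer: C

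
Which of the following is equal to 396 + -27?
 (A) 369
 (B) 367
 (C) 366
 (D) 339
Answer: A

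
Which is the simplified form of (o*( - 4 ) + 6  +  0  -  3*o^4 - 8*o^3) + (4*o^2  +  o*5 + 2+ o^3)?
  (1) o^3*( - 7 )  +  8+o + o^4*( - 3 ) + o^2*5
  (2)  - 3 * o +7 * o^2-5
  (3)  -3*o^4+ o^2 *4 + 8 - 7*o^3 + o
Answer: 3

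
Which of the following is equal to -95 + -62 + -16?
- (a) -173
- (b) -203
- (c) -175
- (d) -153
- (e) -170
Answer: a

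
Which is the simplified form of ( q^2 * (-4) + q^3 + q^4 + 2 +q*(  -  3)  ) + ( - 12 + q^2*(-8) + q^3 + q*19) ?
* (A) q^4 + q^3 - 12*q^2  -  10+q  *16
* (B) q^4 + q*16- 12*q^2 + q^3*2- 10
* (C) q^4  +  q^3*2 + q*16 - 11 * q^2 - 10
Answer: B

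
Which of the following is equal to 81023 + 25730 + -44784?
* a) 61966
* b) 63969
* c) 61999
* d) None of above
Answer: d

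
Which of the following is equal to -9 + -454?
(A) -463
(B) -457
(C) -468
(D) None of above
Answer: A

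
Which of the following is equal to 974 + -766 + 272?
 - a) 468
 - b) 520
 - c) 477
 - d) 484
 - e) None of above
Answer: e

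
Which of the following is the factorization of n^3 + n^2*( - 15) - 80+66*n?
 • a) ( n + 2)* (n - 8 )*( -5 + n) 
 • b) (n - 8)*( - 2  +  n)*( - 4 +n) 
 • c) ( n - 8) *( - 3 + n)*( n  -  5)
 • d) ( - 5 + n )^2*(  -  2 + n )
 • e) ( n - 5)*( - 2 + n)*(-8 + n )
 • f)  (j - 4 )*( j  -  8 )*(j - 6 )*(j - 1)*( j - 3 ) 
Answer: e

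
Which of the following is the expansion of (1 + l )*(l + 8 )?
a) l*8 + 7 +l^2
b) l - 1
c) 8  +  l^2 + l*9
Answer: c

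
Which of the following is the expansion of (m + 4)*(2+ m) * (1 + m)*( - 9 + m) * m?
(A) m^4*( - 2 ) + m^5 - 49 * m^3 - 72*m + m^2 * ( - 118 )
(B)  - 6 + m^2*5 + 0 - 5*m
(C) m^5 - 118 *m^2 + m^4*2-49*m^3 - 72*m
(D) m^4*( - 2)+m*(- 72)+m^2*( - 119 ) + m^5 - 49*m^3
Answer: A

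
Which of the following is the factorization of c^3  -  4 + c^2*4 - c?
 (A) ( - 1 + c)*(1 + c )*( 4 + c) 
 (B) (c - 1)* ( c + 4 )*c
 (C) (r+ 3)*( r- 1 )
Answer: A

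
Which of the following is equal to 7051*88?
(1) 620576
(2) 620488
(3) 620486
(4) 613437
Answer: 2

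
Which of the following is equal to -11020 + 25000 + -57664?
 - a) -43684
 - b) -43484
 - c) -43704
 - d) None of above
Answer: a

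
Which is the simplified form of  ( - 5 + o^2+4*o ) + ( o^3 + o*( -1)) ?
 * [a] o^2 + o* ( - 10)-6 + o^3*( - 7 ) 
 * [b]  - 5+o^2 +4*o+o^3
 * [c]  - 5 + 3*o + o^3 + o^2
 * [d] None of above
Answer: c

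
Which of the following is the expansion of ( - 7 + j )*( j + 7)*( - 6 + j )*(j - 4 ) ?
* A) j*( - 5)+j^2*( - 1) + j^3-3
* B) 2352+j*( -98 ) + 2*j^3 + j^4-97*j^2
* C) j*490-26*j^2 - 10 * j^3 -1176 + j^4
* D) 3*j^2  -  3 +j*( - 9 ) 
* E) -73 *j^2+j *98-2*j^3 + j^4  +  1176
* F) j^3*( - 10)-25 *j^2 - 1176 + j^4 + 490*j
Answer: F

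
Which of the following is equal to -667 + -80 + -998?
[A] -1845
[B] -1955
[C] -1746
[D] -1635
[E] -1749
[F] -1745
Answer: F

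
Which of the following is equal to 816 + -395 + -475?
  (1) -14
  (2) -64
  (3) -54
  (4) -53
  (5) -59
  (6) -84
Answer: 3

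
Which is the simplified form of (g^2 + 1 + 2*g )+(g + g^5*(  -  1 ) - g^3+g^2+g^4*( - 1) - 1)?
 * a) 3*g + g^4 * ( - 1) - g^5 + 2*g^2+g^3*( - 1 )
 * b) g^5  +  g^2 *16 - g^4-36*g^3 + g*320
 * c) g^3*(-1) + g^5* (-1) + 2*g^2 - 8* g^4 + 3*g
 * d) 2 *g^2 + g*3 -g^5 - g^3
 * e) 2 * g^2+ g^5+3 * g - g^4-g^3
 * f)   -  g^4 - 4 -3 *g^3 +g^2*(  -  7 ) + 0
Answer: a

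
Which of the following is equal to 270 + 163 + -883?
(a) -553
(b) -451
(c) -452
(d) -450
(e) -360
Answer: d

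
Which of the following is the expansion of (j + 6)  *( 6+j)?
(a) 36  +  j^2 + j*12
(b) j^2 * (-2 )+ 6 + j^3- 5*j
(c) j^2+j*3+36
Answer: a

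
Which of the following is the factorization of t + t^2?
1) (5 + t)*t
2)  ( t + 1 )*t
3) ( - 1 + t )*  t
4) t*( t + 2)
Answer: 2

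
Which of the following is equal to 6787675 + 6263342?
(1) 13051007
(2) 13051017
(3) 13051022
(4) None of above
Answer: 2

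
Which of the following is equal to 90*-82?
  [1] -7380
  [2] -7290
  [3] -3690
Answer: 1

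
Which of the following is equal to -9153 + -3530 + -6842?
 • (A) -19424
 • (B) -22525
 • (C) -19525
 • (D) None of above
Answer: C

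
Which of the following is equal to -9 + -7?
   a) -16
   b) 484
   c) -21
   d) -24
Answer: a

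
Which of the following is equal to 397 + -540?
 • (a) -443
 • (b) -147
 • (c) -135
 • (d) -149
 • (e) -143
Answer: e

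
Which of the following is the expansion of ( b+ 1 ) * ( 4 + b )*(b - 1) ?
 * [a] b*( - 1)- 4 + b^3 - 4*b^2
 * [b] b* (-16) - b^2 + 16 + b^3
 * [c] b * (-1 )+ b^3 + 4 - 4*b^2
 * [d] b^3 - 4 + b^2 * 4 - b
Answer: d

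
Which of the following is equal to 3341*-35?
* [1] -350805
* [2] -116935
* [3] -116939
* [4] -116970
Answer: 2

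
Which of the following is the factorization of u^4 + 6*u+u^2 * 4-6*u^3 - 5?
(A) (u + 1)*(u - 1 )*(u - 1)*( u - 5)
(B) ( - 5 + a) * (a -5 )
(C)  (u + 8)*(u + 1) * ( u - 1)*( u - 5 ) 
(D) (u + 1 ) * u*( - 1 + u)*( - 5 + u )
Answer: A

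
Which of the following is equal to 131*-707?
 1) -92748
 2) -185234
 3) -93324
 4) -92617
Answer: 4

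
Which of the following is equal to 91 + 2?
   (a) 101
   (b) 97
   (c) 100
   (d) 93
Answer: d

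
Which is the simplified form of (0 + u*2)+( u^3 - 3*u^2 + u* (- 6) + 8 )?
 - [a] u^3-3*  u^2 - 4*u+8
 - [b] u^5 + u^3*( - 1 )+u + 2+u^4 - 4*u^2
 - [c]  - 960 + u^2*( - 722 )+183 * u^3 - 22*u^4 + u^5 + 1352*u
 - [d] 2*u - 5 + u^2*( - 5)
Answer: a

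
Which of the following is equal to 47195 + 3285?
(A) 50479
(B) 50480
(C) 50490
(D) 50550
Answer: B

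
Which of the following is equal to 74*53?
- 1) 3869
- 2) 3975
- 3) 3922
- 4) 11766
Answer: 3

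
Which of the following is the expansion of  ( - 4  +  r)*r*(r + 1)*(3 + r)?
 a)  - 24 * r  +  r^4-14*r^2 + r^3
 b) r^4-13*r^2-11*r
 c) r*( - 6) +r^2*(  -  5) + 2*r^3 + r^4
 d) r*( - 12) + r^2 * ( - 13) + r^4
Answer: d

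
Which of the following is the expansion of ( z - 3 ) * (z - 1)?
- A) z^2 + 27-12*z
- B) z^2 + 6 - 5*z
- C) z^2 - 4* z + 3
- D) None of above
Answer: C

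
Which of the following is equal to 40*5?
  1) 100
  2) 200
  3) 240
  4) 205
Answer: 2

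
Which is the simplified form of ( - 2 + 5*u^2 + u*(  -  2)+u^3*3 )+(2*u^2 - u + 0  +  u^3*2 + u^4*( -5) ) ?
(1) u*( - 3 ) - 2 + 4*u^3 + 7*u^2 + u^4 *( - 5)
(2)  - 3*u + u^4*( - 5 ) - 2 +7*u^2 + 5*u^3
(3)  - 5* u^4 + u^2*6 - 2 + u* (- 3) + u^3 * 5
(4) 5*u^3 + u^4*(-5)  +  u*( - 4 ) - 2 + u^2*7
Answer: 2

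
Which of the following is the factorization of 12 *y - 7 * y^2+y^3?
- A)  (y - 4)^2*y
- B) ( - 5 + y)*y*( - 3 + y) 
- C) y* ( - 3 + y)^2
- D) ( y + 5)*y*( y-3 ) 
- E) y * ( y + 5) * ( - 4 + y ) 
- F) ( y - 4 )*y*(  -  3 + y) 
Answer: F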